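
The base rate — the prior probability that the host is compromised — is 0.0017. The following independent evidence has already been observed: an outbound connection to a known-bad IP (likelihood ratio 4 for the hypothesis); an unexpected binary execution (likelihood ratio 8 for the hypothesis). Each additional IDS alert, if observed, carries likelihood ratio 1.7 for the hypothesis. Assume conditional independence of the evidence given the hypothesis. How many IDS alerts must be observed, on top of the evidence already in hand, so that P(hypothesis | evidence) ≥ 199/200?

16

Prior odds = 0.0017/0.9983 = 17/9983.
Combined Bayes factor of the evidence already in hand = 4 × 8 = 32.
Odds after that evidence = (17/9983) × 32 = 544/9983.
Target odds = 0.995/0.005 = 199.
Need 1.7ⁿ ≥ 199 ÷ (544/9983) = 1986617/544.
1.7¹⁵ ≈2862.42 falls short of 1986617/544 but 1.7¹⁶ ≈4866.12 reaches it, so n = 16.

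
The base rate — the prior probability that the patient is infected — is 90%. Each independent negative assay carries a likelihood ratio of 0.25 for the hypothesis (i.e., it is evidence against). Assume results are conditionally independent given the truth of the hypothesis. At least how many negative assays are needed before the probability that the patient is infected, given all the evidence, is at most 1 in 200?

6

Prior odds: 0.9 ÷ 0.1 = 9.
Likelihood ratio per negative assay = 0.25.
Target odds: 0.005 ÷ 0.995 = 1/199.
Need 9 × 0.25ⁿ ≤ 1/199, i.e. 0.25ⁿ ≤ 1/1791.
0.25⁵ = 1/1024 is still above 1/1791 but 0.25⁶ = 1/4096 is at or below it, so n = 6.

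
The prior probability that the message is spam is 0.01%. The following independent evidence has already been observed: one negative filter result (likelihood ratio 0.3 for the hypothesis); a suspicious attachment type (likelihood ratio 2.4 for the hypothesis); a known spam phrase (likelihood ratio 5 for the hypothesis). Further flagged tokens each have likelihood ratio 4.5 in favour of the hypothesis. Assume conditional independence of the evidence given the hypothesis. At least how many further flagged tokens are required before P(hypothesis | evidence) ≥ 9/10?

Prior odds = 0.0001/0.9999 = 1/9999.
Combined Bayes factor of the evidence already in hand = 0.3 × 2.4 × 5 = 3.6.
Odds after that evidence = (1/9999) × 3.6 = 2/5555.
Target odds = 0.9/0.1 = 9.
Need 4.5ⁿ ≥ 9 ÷ (2/5555) = 24997.5.
4.5⁶ = 8303.765625 falls short of 24997.5 but 4.5⁷ = 4782969/128 reaches it, so n = 7.

7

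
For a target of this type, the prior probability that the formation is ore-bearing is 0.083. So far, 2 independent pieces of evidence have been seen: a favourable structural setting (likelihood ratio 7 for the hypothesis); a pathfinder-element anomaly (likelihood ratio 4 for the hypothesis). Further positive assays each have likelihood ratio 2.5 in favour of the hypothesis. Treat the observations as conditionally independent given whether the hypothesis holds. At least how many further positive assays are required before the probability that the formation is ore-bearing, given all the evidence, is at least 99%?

Prior odds = 0.083/0.917 = 83/917.
Combined Bayes factor of the evidence already in hand = 7 × 4 = 28.
Odds after that evidence = (83/917) × 28 = 332/131.
Target odds = 0.99/0.01 = 99.
Need 2.5ⁿ ≥ 99 ÷ (332/131) = 12969/332.
2.5⁴ = 39.0625 falls short of 12969/332 but 2.5⁵ = 97.65625 reaches it, so n = 5.

5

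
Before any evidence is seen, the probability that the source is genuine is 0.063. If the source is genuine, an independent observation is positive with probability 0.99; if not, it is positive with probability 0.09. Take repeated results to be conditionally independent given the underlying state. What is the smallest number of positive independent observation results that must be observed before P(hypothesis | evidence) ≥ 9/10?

Prior odds = 0.063/0.937 = 63/937.
Likelihood ratio of a positive = 0.99/0.09 = 11.
Target posterior odds = 0.9/0.1 = 9.
Need (63/937) × 11ⁿ ≥ 9, i.e. 11ⁿ ≥ 937/7.
11² = 121 falls short of 937/7 but 11³ = 1331 reaches it, so n = 3.

3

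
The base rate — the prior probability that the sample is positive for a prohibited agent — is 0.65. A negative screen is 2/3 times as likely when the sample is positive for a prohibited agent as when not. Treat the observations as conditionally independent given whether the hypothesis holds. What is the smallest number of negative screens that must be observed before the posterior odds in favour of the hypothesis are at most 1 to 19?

9

Prior odds = 0.65/0.35 = 13/7.
Likelihood ratio per negative screen = 2/3.
Target odds = 1/19.
Need (13/7) × (2/3)ⁿ ≤ 1/19, i.e. (2/3)ⁿ ≤ 7/247.
(2/3)⁸ = 256/6561 is still above 7/247 but (2/3)⁹ = 512/19683 is at or below it, so n = 9.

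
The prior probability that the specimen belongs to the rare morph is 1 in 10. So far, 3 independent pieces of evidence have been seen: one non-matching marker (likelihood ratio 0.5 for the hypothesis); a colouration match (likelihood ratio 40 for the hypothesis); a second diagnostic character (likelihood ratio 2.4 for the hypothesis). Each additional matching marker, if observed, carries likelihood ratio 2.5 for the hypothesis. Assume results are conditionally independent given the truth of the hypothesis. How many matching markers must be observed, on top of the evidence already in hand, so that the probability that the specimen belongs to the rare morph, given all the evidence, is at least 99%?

4

Prior odds = 0.1/0.9 = 1/9.
Combined Bayes factor of the evidence already in hand = 0.5 × 40 × 2.4 = 48.
Odds after that evidence = (1/9) × 48 = 16/3.
Target odds = 0.99/0.01 = 99.
Need 2.5ⁿ ≥ 99 ÷ (16/3) = 18.5625.
2.5³ = 15.625 falls short of 18.5625 but 2.5⁴ = 39.0625 reaches it, so n = 4.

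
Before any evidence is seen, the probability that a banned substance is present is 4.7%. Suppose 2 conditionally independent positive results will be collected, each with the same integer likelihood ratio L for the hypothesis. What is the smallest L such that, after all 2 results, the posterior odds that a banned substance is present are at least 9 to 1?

14

Prior odds = 0.047/0.953 = 47/953.
Target odds = 9.
Need L² ≥ 9 ÷ (47/953) = 8577/47.
13² = 169 < 8577/47 ≤ 196 = 14², so L = 14.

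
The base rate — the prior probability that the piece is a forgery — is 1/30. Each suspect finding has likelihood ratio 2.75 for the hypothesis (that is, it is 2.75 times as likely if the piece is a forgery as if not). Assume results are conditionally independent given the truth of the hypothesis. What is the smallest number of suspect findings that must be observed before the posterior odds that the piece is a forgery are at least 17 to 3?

Prior odds: (1/30) ÷ (29/30) = 1/29.
Likelihood ratio per suspect finding = 2.75.
Target odds = 17/3.
Require 2.75ⁿ ≥ 17/3 ÷ (1/29) = 493/3.
2.75⁵ = 161051/1024 falls short of 493/3 but 2.75⁶ = 1771561/4096 reaches it, so n = 6.

6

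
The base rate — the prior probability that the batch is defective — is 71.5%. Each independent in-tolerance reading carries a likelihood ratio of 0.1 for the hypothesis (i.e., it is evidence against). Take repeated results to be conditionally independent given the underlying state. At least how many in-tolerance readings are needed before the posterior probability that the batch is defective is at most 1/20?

Prior odds = 0.715/0.285 = 143/57.
Likelihood ratio per in-tolerance reading = 0.1.
Target odds: 0.05 ÷ 0.95 = 1/19.
Require 0.1ⁿ ≤ 1/19 ÷ (143/57) = 3/143.
0.1¹ = 0.1 is still above 3/143 but 0.1² = 0.01 is at or below it, so n = 2.

2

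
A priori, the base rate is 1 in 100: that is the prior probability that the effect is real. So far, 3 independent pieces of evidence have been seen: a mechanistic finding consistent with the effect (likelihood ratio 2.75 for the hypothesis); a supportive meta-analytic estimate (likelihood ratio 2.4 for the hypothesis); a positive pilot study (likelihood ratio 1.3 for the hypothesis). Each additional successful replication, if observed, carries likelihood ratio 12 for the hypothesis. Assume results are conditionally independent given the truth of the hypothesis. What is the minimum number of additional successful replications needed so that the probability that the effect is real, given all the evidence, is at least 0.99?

3

Prior odds = 0.01/0.99 = 1/99.
Combined Bayes factor of the evidence already in hand = 2.75 × 2.4 × 1.3 = 8.58.
Odds after that evidence = (1/99) × 8.58 = 13/150.
Target odds = 0.99/0.01 = 99.
Need 12ⁿ ≥ 99 ÷ (13/150) = 14850/13.
12² = 144 falls short of 14850/13 but 12³ = 1728 reaches it, so n = 3.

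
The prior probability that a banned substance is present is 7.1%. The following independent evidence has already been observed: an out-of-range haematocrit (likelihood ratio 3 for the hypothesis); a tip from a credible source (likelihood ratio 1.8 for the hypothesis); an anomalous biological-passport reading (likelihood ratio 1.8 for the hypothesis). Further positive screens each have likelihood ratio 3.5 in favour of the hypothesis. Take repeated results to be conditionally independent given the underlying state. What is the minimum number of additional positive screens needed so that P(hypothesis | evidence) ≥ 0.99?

4

Prior odds = 0.071/0.929 = 71/929.
Combined Bayes factor of the evidence already in hand = 3 × 1.8 × 1.8 = 9.72.
Odds after that evidence = (71/929) × 9.72 = 17253/23225.
Target odds = 0.99/0.01 = 99.
Need 3.5ⁿ ≥ 99 ÷ (17253/23225) = 255475/1917.
3.5³ = 42.875 falls short of 255475/1917 but 3.5⁴ = 150.0625 reaches it, so n = 4.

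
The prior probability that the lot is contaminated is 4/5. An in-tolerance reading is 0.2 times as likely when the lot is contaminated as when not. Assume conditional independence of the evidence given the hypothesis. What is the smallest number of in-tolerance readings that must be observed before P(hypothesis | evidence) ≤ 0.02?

Prior odds: 0.8 ÷ 0.2 = 4.
Likelihood ratio per in-tolerance reading = 0.2.
Target odds: 0.02 ÷ 0.98 = 1/49.
Require 0.2ⁿ ≤ 1/49 ÷ 4 = 1/196.
0.2³ = 0.008 is still above 1/196 but 0.2⁴ = 0.0016 is at or below it, so n = 4.

4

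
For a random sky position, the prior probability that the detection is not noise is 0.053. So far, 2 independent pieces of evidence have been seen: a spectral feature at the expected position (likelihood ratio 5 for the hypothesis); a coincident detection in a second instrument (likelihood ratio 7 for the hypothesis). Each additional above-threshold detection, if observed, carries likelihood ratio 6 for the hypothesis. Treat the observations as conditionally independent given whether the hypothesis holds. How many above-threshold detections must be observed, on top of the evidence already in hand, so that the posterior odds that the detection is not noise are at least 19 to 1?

Prior odds = 0.053/0.947 = 53/947.
Combined Bayes factor of the evidence already in hand = 5 × 7 = 35.
Odds after that evidence = (53/947) × 35 = 1855/947.
Target odds = 19.
Need 6ⁿ ≥ 19 ÷ (1855/947) = 17993/1855.
6¹ = 6 falls short of 17993/1855 but 6² = 36 reaches it, so n = 2.

2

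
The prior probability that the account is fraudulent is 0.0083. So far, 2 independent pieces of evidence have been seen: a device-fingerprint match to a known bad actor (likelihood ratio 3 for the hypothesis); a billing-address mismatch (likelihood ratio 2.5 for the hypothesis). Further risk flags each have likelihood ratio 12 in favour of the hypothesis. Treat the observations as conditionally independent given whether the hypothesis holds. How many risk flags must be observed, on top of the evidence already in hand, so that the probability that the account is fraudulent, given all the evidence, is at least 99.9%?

Prior odds = 0.0083/0.9917 = 83/9917.
Combined Bayes factor of the evidence already in hand = 3 × 2.5 = 7.5.
Odds after that evidence = (83/9917) × 7.5 = 1245/19834.
Target odds = 0.999/0.001 = 999.
Need 12ⁿ ≥ 999 ÷ (1245/19834) = 6604722/415.
12³ = 1728 falls short of 6604722/415 but 12⁴ = 20736 reaches it, so n = 4.

4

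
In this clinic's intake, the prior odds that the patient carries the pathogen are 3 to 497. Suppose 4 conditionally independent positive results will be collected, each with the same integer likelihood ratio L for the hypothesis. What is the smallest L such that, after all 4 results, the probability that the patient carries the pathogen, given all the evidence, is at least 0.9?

Prior odds = 3/497.
Target odds = 0.9/0.1 = 9.
Need L⁴ ≥ 9 ÷ (3/497) = 1491.
6⁴ = 1296 < 1491 ≤ 2401 = 7⁴, so L = 7.

7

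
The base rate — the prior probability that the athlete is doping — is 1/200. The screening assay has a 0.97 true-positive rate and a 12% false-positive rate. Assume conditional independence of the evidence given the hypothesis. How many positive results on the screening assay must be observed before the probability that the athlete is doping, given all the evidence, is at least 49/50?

5

Prior odds: 0.005 ÷ 0.995 = 1/199.
Likelihood ratio of a positive result = 0.97/0.12 = 97/12.
Target odds: 0.98 ÷ 0.02 = 49.
Require (97/12)ⁿ ≥ 49 ÷ (1/199) = 9751.
(97/12)⁴ = 88529281/20736 falls short of 9751 but (97/12)⁵ ≈34510.6 reaches it, so n = 5.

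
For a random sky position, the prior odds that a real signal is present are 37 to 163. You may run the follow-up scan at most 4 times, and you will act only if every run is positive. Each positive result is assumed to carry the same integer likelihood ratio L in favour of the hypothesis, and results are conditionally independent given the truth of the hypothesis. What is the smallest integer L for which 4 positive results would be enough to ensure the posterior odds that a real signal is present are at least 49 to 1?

4

Prior odds = 37/163.
Target odds = 49.
Need L⁴ ≥ 49 ÷ (37/163) = 7987/37.
3⁴ = 81 < 7987/37 ≤ 256 = 4⁴, so L = 4.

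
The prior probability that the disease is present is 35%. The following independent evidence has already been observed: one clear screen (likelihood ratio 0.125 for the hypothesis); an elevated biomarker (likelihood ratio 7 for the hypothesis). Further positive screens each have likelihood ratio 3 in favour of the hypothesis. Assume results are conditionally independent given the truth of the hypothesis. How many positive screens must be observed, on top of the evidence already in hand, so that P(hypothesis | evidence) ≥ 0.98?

Prior odds = 0.35/0.65 = 7/13.
Combined Bayes factor of the evidence already in hand = 0.125 × 7 = 0.875.
Odds after that evidence = (7/13) × 0.875 = 49/104.
Target odds = 0.98/0.02 = 49.
Need 3ⁿ ≥ 49 ÷ (49/104) = 104.
3⁴ = 81 falls short of 104 but 3⁵ = 243 reaches it, so n = 5.

5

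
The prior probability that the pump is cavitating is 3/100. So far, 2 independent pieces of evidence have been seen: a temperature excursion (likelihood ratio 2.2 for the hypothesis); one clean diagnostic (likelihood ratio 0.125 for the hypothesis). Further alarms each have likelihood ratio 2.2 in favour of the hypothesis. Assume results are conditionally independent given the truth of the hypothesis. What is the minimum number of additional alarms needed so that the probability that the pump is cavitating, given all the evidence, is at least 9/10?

9

Prior odds = 0.03/0.97 = 3/97.
Combined Bayes factor of the evidence already in hand = 2.2 × 0.125 = 0.275.
Odds after that evidence = (3/97) × 0.275 = 33/3880.
Target odds = 0.9/0.1 = 9.
Need 2.2ⁿ ≥ 9 ÷ (33/3880) = 11640/11.
2.2⁸ = 214358881/390625 falls short of 11640/11 but 2.2⁹ ≈1207.27 reaches it, so n = 9.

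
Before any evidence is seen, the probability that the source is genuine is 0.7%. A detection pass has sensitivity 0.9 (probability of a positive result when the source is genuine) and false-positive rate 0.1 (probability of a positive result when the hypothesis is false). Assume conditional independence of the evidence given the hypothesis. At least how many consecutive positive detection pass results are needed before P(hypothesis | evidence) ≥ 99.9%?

Prior odds: 0.007 ÷ 0.993 = 7/993.
Likelihood ratio of a positive result = 0.9/0.1 = 9.
Target odds: 0.999 ÷ 0.001 = 999.
Need (7/993) × 9ⁿ ≥ 999, i.e. 9ⁿ ≥ 992007/7.
9⁵ = 59049 falls short of 992007/7 but 9⁶ = 531441 reaches it, so n = 6.

6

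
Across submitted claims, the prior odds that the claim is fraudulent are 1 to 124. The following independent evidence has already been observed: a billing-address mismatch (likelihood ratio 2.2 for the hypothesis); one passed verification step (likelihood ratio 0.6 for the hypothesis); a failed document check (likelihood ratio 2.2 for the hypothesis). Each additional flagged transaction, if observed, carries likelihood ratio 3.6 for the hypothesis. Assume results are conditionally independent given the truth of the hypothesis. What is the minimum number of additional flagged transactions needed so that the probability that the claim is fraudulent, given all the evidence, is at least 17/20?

Prior odds = 1/124.
Combined Bayes factor of the evidence already in hand = 2.2 × 0.6 × 2.2 = 2.904.
Odds after that evidence = (1/124) × 2.904 = 363/15500.
Target odds = 0.85/0.15 = 17/3.
Need 3.6ⁿ ≥ 17/3 ÷ (363/15500) = 263500/1089.
3.6⁴ = 167.9616 falls short of 263500/1089 but 3.6⁵ = 604.66176 reaches it, so n = 5.

5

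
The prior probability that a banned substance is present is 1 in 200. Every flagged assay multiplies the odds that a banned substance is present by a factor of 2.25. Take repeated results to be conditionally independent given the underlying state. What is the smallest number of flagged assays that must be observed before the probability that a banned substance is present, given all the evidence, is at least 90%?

10

Prior odds: 0.005 ÷ 0.995 = 1/199.
Likelihood ratio per flagged assay = 2.25.
Target odds: 0.9 ÷ 0.1 = 9.
Require 2.25ⁿ ≥ 9 ÷ (1/199) = 1791.
2.25⁹ = 387420489/262144 falls short of 1791 but 2.25¹⁰ ≈3325.26 reaches it, so n = 10.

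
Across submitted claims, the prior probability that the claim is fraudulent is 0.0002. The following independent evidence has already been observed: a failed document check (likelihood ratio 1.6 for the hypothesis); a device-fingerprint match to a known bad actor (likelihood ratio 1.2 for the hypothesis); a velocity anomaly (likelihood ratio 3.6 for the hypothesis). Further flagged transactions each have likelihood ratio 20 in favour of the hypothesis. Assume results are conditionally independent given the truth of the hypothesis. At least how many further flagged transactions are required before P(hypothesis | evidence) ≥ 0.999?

5

Prior odds = 0.0002/0.9998 = 1/4999.
Combined Bayes factor of the evidence already in hand = 1.6 × 1.2 × 3.6 = 6.912.
Odds after that evidence = (1/4999) × 6.912 = 864/624875.
Target odds = 0.999/0.001 = 999.
Need 20ⁿ ≥ 999 ÷ (864/624875) = 23120375/32.
20⁴ = 160000 falls short of 23120375/32 but 20⁵ = 3200000 reaches it, so n = 5.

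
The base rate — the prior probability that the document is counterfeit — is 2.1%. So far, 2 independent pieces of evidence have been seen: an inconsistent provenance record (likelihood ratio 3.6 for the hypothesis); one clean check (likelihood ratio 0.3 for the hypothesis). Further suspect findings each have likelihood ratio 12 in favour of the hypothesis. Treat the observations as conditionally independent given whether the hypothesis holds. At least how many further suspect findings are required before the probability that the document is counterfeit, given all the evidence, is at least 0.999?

Prior odds = 0.021/0.979 = 21/979.
Combined Bayes factor of the evidence already in hand = 3.6 × 0.3 = 1.08.
Odds after that evidence = (21/979) × 1.08 = 567/24475.
Target odds = 0.999/0.001 = 999.
Need 12ⁿ ≥ 999 ÷ (567/24475) = 905575/21.
12⁴ = 20736 falls short of 905575/21 but 12⁵ = 248832 reaches it, so n = 5.

5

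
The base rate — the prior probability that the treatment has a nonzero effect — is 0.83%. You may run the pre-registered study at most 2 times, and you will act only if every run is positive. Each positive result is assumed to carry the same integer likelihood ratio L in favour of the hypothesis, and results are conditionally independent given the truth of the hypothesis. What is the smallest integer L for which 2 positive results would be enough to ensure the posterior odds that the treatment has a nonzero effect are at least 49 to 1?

Prior odds = 0.0083/0.9917 = 83/9917.
Target odds = 49.
Need L² ≥ 49 ÷ (83/9917) = 485933/83.
76² = 5776 < 485933/83 ≤ 5929 = 77², so L = 77.

77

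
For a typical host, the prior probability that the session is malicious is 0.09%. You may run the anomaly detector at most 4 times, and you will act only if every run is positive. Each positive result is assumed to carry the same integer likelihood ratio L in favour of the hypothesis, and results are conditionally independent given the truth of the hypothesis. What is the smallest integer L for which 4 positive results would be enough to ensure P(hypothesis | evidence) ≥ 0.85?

Prior odds = 0.0009/0.9991 = 9/9991.
Target odds = 0.85/0.15 = 17/3.
Need L⁴ ≥ 17/3 ÷ (9/9991) = 169847/27.
8⁴ = 4096 < 169847/27 ≤ 6561 = 9⁴, so L = 9.

9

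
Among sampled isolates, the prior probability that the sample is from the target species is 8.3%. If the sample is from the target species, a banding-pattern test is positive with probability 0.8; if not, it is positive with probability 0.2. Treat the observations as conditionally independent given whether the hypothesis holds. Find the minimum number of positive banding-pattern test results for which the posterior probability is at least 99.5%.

Prior odds: 0.083 ÷ 0.917 = 83/917.
Likelihood ratio of a positive = 0.8/0.2 = 4.
Target posterior odds = 0.995/0.005 = 199.
Need (83/917) × 4ⁿ ≥ 199, i.e. 4ⁿ ≥ 182483/83.
4⁵ = 1024 falls short of 182483/83 but 4⁶ = 4096 reaches it, so n = 6.

6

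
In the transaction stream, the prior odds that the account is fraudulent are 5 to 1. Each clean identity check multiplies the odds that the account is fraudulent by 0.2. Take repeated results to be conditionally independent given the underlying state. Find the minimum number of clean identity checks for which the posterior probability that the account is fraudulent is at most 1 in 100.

Prior odds = 5.
Likelihood ratio per clean identity check = 0.2.
Target odds: 0.01 ÷ 0.99 = 1/99.
Need 5 × 0.2ⁿ ≤ 1/99, i.e. 0.2ⁿ ≤ 1/495.
0.2³ = 0.008 is still above 1/495 but 0.2⁴ = 0.0016 is at or below it, so n = 4.

4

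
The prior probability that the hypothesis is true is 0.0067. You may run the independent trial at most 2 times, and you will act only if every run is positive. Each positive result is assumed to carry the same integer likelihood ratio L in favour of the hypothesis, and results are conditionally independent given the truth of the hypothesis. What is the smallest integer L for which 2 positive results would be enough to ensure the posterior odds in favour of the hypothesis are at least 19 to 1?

Prior odds = 0.0067/0.9933 = 67/9933.
Target odds = 19.
Need L² ≥ 19 ÷ (67/9933) = 188727/67.
53² = 2809 < 188727/67 ≤ 2916 = 54², so L = 54.

54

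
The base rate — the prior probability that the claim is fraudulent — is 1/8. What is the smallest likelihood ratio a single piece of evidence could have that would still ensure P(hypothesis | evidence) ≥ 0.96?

Prior odds = 0.125/0.875 = 1/7.
Target odds = 0.96/0.04 = 24.
Required Bayes factor = 24 ÷ (1/7) = 168.

168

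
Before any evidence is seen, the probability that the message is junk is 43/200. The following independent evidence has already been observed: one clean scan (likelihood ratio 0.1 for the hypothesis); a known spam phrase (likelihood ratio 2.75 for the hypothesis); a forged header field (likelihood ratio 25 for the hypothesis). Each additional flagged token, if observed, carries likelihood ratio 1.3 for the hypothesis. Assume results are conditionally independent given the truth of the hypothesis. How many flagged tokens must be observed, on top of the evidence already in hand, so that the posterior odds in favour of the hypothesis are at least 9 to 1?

6

Prior odds = 0.215/0.785 = 43/157.
Combined Bayes factor of the evidence already in hand = 0.1 × 2.75 × 25 = 6.875.
Odds after that evidence = (43/157) × 6.875 = 2365/1256.
Target odds = 9.
Need 1.3ⁿ ≥ 9 ÷ (2365/1256) = 11304/2365.
1.3⁵ = 371293/100000 falls short of 11304/2365 but 1.3⁶ = 4826809/1000000 reaches it, so n = 6.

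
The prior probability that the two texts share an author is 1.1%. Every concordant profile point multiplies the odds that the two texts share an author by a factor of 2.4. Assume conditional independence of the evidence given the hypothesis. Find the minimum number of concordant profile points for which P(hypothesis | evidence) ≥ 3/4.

7

Prior odds: 0.011 ÷ 0.989 = 11/989.
Likelihood ratio per concordant profile point = 2.4.
Target odds: 0.75 ÷ 0.25 = 3.
Need (11/989) × 2.4ⁿ ≥ 3, i.e. 2.4ⁿ ≥ 2967/11.
2.4⁶ = 2985984/15625 falls short of 2967/11 but 2.4⁷ = 35831808/78125 reaches it, so n = 7.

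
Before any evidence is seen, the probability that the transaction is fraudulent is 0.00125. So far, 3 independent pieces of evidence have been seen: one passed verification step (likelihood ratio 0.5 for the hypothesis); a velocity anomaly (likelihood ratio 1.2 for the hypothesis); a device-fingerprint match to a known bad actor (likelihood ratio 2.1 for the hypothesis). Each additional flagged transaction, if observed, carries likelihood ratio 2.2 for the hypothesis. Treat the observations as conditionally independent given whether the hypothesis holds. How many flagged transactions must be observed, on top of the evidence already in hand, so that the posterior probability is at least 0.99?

Prior odds = 0.00125/0.99875 = 1/799.
Combined Bayes factor of the evidence already in hand = 0.5 × 1.2 × 2.1 = 1.26.
Odds after that evidence = (1/799) × 1.26 = 63/39950.
Target odds = 0.99/0.01 = 99.
Need 2.2ⁿ ≥ 99 ÷ (63/39950) = 439450/7.
2.2¹⁴ ≈62218.2 falls short of 439450/7 but 2.2¹⁵ ≈136880 reaches it, so n = 15.

15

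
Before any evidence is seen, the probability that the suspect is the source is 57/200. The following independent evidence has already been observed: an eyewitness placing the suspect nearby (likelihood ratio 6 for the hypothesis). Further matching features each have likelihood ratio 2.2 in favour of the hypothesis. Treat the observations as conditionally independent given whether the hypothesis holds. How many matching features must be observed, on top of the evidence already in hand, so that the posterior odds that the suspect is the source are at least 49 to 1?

Prior odds = 0.285/0.715 = 57/143.
Bayes factor of the evidence already in hand = 6.
Odds after that evidence = (57/143) × 6 = 342/143.
Target odds = 49.
Need 2.2ⁿ ≥ 49 ÷ (342/143) = 7007/342.
2.2³ = 10.648 falls short of 7007/342 but 2.2⁴ = 23.4256 reaches it, so n = 4.

4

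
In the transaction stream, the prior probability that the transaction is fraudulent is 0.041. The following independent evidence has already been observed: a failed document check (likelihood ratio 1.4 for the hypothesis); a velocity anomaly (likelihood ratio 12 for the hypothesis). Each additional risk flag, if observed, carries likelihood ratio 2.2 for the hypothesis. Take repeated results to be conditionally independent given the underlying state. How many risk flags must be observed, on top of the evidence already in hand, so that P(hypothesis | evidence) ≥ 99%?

7

Prior odds = 0.041/0.959 = 41/959.
Combined Bayes factor of the evidence already in hand = 1.4 × 12 = 16.8.
Odds after that evidence = (41/959) × 16.8 = 492/685.
Target odds = 0.99/0.01 = 99.
Need 2.2ⁿ ≥ 99 ÷ (492/685) = 22605/164.
2.2⁶ = 1771561/15625 falls short of 22605/164 but 2.2⁷ = 19487171/78125 reaches it, so n = 7.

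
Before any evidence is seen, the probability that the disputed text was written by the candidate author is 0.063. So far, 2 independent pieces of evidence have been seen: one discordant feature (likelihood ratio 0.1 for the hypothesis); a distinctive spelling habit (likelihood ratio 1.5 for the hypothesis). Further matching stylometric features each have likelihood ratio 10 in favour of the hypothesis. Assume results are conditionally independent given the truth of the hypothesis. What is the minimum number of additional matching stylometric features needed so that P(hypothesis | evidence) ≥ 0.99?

Prior odds = 0.063/0.937 = 63/937.
Combined Bayes factor of the evidence already in hand = 0.1 × 1.5 = 0.15.
Odds after that evidence = (63/937) × 0.15 = 189/18740.
Target odds = 0.99/0.01 = 99.
Need 10ⁿ ≥ 99 ÷ (189/18740) = 206140/21.
10³ = 1000 falls short of 206140/21 but 10⁴ = 10000 reaches it, so n = 4.

4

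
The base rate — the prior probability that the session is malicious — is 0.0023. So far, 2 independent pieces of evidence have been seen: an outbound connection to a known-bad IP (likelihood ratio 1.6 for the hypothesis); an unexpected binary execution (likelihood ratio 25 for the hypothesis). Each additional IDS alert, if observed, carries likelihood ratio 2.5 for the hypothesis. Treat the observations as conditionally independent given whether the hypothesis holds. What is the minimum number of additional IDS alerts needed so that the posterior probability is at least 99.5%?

9

Prior odds = 0.0023/0.9977 = 23/9977.
Combined Bayes factor of the evidence already in hand = 1.6 × 25 = 40.
Odds after that evidence = (23/9977) × 40 = 920/9977.
Target odds = 0.995/0.005 = 199.
Need 2.5ⁿ ≥ 199 ÷ (920/9977) = 1985423/920.
2.5⁸ = 390625/256 falls short of 1985423/920 but 2.5⁹ = 1953125/512 reaches it, so n = 9.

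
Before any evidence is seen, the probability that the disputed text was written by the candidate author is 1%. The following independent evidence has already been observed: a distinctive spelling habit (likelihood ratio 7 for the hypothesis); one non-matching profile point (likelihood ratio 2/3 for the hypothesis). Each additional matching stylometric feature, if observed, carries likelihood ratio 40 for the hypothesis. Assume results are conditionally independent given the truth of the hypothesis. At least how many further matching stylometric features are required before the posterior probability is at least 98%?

2

Prior odds = 0.01/0.99 = 1/99.
Combined Bayes factor of the evidence already in hand = 7 × (2/3) = 14/3.
Odds after that evidence = (1/99) × 14/3 = 14/297.
Target odds = 0.98/0.02 = 49.
Need 40ⁿ ≥ 49 ÷ (14/297) = 1039.5.
40¹ = 40 falls short of 1039.5 but 40² = 1600 reaches it, so n = 2.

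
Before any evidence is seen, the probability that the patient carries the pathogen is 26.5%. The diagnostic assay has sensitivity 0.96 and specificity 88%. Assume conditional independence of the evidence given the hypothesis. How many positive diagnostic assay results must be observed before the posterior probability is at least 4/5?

Prior odds = 0.265/0.735 = 53/147.
False-positive rate = 1 − 0.88 = 0.12; likelihood ratio of a positive = 0.96/0.12 = 8.
Target posterior odds = 0.8/0.2 = 4.
Need (53/147) × 8ⁿ ≥ 4, i.e. 8ⁿ ≥ 588/53.
8¹ = 8 falls short of 588/53 but 8² = 64 reaches it, so n = 2.

2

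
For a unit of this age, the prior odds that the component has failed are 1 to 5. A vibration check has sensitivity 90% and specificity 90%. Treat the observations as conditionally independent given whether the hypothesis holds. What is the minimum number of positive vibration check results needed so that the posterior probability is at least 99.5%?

4

Prior odds = 0.2.
False-positive rate = 1 − 0.9 = 0.1; likelihood ratio of a positive = 0.9/0.1 = 9.
Target posterior odds = 0.995/0.005 = 199.
Require 9ⁿ ≥ 199 ÷ 0.2 = 995.
9³ = 729 falls short of 995 but 9⁴ = 6561 reaches it, so n = 4.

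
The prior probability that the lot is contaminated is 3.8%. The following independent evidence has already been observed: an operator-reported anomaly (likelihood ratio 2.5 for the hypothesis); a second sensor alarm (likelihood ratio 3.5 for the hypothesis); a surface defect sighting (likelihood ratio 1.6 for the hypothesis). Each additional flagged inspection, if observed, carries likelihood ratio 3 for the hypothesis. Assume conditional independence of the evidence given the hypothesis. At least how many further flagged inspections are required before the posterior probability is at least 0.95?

Prior odds = 0.038/0.962 = 19/481.
Combined Bayes factor of the evidence already in hand = 2.5 × 3.5 × 1.6 = 14.
Odds after that evidence = (19/481) × 14 = 266/481.
Target odds = 0.95/0.05 = 19.
Need 3ⁿ ≥ 19 ÷ (266/481) = 481/14.
3³ = 27 falls short of 481/14 but 3⁴ = 81 reaches it, so n = 4.

4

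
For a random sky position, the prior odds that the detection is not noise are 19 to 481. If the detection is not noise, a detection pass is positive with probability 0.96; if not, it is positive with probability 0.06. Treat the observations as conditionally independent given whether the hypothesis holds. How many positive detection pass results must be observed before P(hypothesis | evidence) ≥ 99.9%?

4

Prior odds = 19/481.
Likelihood ratio of a positive = 0.96/0.06 = 16.
Target posterior odds = 0.999/0.001 = 999.
Require 16ⁿ ≥ 999 ÷ (19/481) = 480519/19.
16³ = 4096 falls short of 480519/19 but 16⁴ = 65536 reaches it, so n = 4.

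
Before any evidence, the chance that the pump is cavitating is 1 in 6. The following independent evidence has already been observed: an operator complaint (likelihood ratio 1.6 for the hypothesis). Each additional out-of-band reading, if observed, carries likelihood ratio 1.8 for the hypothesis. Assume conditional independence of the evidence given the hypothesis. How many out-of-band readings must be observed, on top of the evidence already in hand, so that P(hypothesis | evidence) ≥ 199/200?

Prior odds = (1/6)/(5/6) = 0.2.
Bayes factor of the evidence already in hand = 1.6.
Odds after that evidence = 0.2 × 1.6 = 0.32.
Target odds = 0.995/0.005 = 199.
Need 1.8ⁿ ≥ 199 ÷ 0.32 = 621.875.
1.8¹⁰ ≈357.047 falls short of 621.875 but 1.8¹¹ ≈642.684 reaches it, so n = 11.

11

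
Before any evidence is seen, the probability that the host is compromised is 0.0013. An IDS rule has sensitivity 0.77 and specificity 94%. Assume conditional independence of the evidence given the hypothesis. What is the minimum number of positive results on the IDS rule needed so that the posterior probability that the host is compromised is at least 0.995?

5

Prior odds = 0.0013/0.9987 = 13/9987.
False-positive rate = 1 − 0.94 = 0.06; likelihood ratio of a positive = 0.77/0.06 = 77/6.
Target posterior odds = 0.995/0.005 = 199.
Require (77/6)ⁿ ≥ 199 ÷ (13/9987) = 1987413/13.
(77/6)⁴ = 35153041/1296 falls short of 1987413/13 but (77/6)⁵ ≈348095 reaches it, so n = 5.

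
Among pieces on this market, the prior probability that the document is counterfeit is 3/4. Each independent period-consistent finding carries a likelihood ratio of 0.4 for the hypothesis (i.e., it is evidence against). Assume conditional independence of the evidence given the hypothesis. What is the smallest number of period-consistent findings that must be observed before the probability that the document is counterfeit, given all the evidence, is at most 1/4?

3

Prior odds: 0.75 ÷ 0.25 = 3.
Likelihood ratio per period-consistent finding = 0.4.
Target posterior odds = 0.25/0.75 = 1/3.
Require 0.4ⁿ ≤ 1/3 ÷ 3 = 1/9.
0.4² = 0.16 is still above 1/9 but 0.4³ = 0.064 is at or below it, so n = 3.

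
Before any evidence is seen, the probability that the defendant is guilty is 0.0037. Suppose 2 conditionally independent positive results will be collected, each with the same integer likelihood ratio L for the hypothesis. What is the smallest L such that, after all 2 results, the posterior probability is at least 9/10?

50

Prior odds = 0.0037/0.9963 = 37/9963.
Target odds = 0.9/0.1 = 9.
Need L² ≥ 9 ÷ (37/9963) = 89667/37.
49² = 2401 < 89667/37 ≤ 2500 = 50², so L = 50.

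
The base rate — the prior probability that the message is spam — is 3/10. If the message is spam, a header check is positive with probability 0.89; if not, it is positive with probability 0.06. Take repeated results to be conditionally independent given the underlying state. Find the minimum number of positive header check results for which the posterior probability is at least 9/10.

Prior odds = 0.3/0.7 = 3/7.
Likelihood ratio of a positive = 0.89/0.06 = 89/6.
Target posterior odds = 0.9/0.1 = 9.
Require (89/6)ⁿ ≥ 9 ÷ (3/7) = 21.
(89/6)¹ = 89/6 falls short of 21 but (89/6)² = 7921/36 reaches it, so n = 2.

2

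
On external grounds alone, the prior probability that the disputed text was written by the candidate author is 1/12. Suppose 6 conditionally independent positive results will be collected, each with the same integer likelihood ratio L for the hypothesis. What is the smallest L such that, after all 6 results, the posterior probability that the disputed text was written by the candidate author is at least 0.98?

3

Prior odds = (1/12)/(11/12) = 1/11.
Target odds = 0.98/0.02 = 49.
Need L⁶ ≥ 49 ÷ (1/11) = 539.
2⁶ = 64 < 539 ≤ 729 = 3⁶, so L = 3.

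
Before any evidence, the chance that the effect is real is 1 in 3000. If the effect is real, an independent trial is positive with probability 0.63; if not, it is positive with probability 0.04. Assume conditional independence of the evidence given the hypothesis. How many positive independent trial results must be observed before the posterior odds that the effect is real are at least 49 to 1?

Prior odds = (1/3000)/(2999/3000) = 1/2999.
Likelihood ratio of a positive = 0.63/0.04 = 15.75.
Target odds = 49.
Require 15.75ⁿ ≥ 49 ÷ (1/2999) = 146951.
15.75⁴ = 15752961/256 falls short of 146951 but 15.75⁵ = 992436543/1024 reaches it, so n = 5.

5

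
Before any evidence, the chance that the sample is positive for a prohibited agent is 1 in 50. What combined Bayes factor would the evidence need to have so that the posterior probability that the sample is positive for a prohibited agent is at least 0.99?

Prior odds = 0.02/0.98 = 1/49.
Target odds = 0.99/0.01 = 99.
Required Bayes factor = 99 ÷ (1/49) = 4851.

4851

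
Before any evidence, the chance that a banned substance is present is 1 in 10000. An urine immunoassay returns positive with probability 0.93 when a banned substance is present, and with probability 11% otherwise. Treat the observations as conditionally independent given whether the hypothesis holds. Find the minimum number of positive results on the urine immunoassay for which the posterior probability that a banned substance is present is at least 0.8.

Prior odds = 0.0001/0.9999 = 1/9999.
Likelihood ratio of a positive result = 0.93/0.11 = 93/11.
Target posterior odds = 0.8/0.2 = 4.
Need (1/9999) × (93/11)ⁿ ≥ 4, i.e. (93/11)ⁿ ≥ 39996.
(93/11)⁴ = 74805201/14641 falls short of 39996 but (93/11)⁵ ≈43196.8 reaches it, so n = 5.

5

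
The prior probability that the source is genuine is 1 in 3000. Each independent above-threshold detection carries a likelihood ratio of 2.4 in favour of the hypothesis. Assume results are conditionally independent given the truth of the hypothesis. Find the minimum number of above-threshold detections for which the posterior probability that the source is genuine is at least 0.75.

11

Prior odds = (1/3000)/(2999/3000) = 1/2999.
Likelihood ratio per above-threshold detection = 2.4.
Target odds: 0.75 ÷ 0.25 = 3.
Require 2.4ⁿ ≥ 3 ÷ (1/2999) = 8997.
2.4¹⁰ ≈6340.34 falls short of 8997 but 2.4¹¹ ≈15216.8 reaches it, so n = 11.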